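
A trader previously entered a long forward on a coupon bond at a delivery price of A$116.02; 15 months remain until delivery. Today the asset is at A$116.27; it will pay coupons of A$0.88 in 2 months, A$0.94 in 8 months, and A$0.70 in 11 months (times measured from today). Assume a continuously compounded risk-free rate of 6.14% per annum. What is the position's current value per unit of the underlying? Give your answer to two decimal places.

A$6.39

PV(remaining coupons) I = 0.88·e^(−0.0614·2/12) + 0.94·e^(−0.0614·8/12) + 0.70·e^(−0.0614·11/12) = 2.4350
Current forward F = (S − I)·e^(rT) = (116.27 − 2.4350)·e^(0.0614·15/12) = 113.8350 × 1.079772 = 122.9158
Value (long) = (F − K)·e^(−rT) = (122.9158 − 116.02) × 0.926121 = 6.3863
Value = A$6.39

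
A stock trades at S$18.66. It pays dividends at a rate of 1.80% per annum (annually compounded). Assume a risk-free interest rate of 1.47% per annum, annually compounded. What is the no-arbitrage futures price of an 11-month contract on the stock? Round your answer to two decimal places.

F = S · (1+r)^T / (1+q)^T
= 18.66 × 1.013467 / 1.016488 = 18.66 × 0.997028
F = S$18.60

S$18.60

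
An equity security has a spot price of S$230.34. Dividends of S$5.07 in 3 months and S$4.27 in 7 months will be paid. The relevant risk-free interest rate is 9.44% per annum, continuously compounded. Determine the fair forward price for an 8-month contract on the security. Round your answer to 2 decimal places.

S$235.72

PV(dividends) I = 5.07·e^(−0.0944·3/12) + 4.27·e^(−0.0944·7/12)
I = 4.9517 + 4.0412 = 8.9929
F = (S − I)·e^(rT) = (230.34 − 8.9929) · e^(0.0944·8/12)
= 221.3471 · e^0.062933 = 221.3471 × 1.064955 = S$235.72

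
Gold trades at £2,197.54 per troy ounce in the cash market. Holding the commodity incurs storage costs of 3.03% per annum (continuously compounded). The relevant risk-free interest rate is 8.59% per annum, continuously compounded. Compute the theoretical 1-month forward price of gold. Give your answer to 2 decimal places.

£2,218.92 per troy ounce

Net carry = r + u − y = 0.0859 + 0.0303 − 0.0000 = 0.1162
F = S·e^((r+u−y)T) = 2197.54 · e^(0.1162 × 1/12) = 2197.54 · e^0.00968333
= 2197.54 × 1.00973037 = £2,218.92 per troy ounce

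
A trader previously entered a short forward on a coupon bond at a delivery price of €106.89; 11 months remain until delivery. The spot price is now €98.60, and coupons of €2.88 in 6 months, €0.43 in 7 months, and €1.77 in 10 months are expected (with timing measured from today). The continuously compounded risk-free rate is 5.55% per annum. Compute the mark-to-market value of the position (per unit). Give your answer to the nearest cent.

PV(remaining coupons) I = 2.88·e^(−0.0555·6/12) + 0.43·e^(−0.0555·7/12) + 1.77·e^(−0.0555·10/12) = 4.9075
Current forward F = (S − I)·e^(rT) = (98.60 − 4.9075)·e^(0.0555·11/12) = 93.6925 × 1.052191 = 98.5824
Value (long) = (F − K)·e^(−rT) = (98.5824 − 106.89) × 0.950397 = -7.8955
Short position value = −(long value) = €7.90

€7.90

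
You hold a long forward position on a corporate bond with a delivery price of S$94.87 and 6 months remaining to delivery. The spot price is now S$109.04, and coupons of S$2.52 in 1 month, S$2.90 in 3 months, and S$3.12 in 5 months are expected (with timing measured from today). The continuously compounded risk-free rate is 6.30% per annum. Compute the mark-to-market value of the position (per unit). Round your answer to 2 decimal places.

PV(remaining coupons) I = 2.52·e^(−0.0630·1/12) + 2.90·e^(−0.0630·3/12) + 3.12·e^(−0.0630·5/12) = 8.4007
Current forward F = (S − I)·e^(rT) = (109.04 − 8.4007)·e^(0.0630·6/12) = 100.6393 × 1.032001 = 103.8599
Value (long) = (F − K)·e^(−rT) = (103.8599 − 94.87) × 0.968991 = 8.7111
Value = S$8.71

S$8.71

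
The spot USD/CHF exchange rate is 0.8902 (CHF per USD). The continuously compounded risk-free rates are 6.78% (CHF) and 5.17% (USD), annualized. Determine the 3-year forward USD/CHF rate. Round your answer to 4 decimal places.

F = S·e^((r_CHF − r_USD)T) = 0.8902 · e^((0.0678 − 0.0517) × 3)
= 0.8902 · e^0.048300 = 0.8902 × 1.049485
F = 0.9343 CHF per USD

0.9343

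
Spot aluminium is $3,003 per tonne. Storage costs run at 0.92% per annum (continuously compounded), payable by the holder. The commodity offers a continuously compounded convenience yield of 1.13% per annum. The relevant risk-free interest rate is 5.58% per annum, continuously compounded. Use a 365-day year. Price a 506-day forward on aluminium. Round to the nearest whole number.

$3,235 per tonne

Net carry = r + u − y = 0.0558 + 0.0092 − 0.0113 = 0.0537
F = S·e^((r+u−y)T) = 3003 · e^(0.0537 × 506/365) = 3003 · e^0.074444
= 3003 × 1.077285 = $3,235 per tonne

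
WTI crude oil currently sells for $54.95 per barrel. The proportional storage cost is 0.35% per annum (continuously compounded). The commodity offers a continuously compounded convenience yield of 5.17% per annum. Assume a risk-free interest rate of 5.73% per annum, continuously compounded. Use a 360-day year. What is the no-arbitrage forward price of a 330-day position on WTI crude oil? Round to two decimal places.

$55.41 per barrel

Net carry = r + u − y = 0.0573 + 0.0035 − 0.0517 = 0.0091
F = S·e^((r+u−y)T) = 54.95 · e^(0.0091 × 330/360) = 54.95 · e^0.008342
= 54.95 × 1.008377 = $55.41 per barrel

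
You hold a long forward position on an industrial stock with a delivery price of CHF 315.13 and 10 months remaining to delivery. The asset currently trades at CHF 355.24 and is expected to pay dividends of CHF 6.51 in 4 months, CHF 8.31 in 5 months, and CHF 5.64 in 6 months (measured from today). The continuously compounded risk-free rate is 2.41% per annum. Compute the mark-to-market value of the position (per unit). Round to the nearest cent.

PV(remaining dividends) I = 6.51·e^(−0.0241·4/12) + 8.31·e^(−0.0241·5/12) + 5.64·e^(−0.0241·6/12) = 20.2573
Current forward F = (S − I)·e^(rT) = (355.24 − 20.2573)·e^(0.0241·10/12) = 334.9827 × 1.020286 = 341.7782
Value (long) = (F − K)·e^(−rT) = (341.7782 − 315.13) × 0.980117 = 26.1184
Value = CHF 26.12

CHF 26.12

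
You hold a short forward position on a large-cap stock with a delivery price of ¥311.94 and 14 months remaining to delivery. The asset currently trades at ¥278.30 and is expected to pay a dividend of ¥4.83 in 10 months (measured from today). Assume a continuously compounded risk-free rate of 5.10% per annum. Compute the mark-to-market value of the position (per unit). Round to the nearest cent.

PV(remaining dividends) I = 4.83·e^(−0.0510·10/12) = 4.6290
Current forward F = (S − I)·e^(rT) = (278.30 − 4.6290)·e^(0.0510·14/12) = 273.6710 × 1.061306 = 290.4487
Value (long) = (F − K)·e^(−rT) = (290.4487 − 311.94) × 0.942236 = -20.2499
Short position value = −(long value) = ¥20.25

¥20.25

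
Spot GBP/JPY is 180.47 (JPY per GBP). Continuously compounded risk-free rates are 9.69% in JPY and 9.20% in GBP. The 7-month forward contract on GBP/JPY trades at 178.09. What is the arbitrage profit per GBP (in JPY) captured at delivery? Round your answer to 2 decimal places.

Fair forward: F* = S·e^(carry·T), with carry = (r_JPY − r_GBP) = 0.0969 − 0.0920 = 0.0049
F* = 180.47 · e^(0.0049 × 7/12) = 180.47 · e^0.002858 = 180.47 × 1.002862 = 180.9865
Market 178.09 < fair 180.9865: forward underpriced → reverse cash-and-carry (short spot, go long the forward).
At maturity, profit = |F_mkt − F*| = |178.09 − 180.9865| = 2.90 per GBP (in JPY)

2.90 per GBP (in JPY)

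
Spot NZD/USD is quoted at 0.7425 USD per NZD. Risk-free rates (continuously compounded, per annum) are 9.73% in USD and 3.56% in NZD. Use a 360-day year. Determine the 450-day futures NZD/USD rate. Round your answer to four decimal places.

0.8020

F = S·e^((r_USD − r_NZD)T) = 0.7425 · e^((0.0973 − 0.0356) × 450/360)
= 0.7425 · e^0.077125 = 0.7425 × 1.080177
F = 0.8020 USD per NZD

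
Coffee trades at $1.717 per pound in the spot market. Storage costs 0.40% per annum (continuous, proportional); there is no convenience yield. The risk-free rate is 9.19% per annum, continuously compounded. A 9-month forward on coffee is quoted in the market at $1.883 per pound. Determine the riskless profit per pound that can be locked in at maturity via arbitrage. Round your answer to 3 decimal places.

Fair forward: F* = S·e^(carry·T), with carry = (r + u) = 0.0919 + 0.0040 = 0.0959
F* = 1.717 · e^(0.0959 × 9/12) = 1.717 · e^0.071925 = 1.717 × 1.074575 = $1.8450
Market $1.883 > fair $1.8450: forward overpriced → cash-and-carry (buy spot, short the forward).
At maturity, profit = |F_mkt − F*| = |1.883 − 1.8450| = $0.038 per pound

$0.038 per pound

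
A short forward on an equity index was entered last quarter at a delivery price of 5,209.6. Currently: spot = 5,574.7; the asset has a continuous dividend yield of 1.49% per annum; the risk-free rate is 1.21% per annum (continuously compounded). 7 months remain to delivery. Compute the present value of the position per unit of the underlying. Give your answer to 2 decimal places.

Current fair forward for the remaining 7 months: F = S·e^((r − q)·T), (r − q) = 0.0121 − 0.0149 = -0.0028
F = 5574.7 · e^(-0.0028 × 7/12) = 5574.7 × 0.99836800 = 5565.6021
Value of long forward = (F − K)·e^(−rT) = (5565.6021 − 5209.6) · e^(−0.0121·7/12)
= 356.0021 × 0.99296652 = 353.50
Short position value = −(long value) = -353.50

-353.50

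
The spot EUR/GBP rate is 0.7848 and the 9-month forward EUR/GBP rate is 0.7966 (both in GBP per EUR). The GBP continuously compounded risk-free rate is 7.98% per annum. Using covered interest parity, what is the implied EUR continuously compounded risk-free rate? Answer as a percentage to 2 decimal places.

5.99%

F = S·e^((r_GBP − r_EUR)T) ⇒ r_EUR = r_GBP − ln(F/S)/T
ln(0.7966/0.7848) = 0.014924; /(9/12) = 0.019899
r_EUR = 0.0798 − 0.019899 = 0.059901
r_EUR = 5.99%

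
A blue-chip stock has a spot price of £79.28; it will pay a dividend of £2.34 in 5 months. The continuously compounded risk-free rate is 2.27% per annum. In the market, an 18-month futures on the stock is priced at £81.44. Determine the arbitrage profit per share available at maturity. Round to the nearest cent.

£1.81 per share

PV(dividends) I = 2.34·e^(−0.0227·5/12) = 2.3180
Fair futures F* = (S − I)·e^(rT) = (79.28 − 2.3180)·e^0.034050 = 76.9620 × 1.034636 = 79.6277
Market £81.44 > fair 79.6277: forward overpriced → cash-and-carry (borrow at r, buy the stock and collect the dividends, short the forward).
Profit at T = |F_mkt − F*| = |81.44 − 79.6277| = £1.81 per share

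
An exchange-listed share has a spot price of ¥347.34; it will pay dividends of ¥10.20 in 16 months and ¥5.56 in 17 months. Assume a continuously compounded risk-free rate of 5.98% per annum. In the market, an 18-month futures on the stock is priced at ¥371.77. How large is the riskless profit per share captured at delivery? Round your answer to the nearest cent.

¥7.72 per share

PV(dividends) I = 10.20·e^(−0.0598·16/12) + 5.56·e^(−0.0598·17/12) = 14.5267
Fair futures F* = (S − I)·e^(rT) = (347.34 − 14.5267)·e^0.089700 = 332.8133 × 1.093846 = 364.0465
Market ¥371.77 > fair 364.0465: forward overpriced → cash-and-carry (borrow at r, buy the stock and collect the dividends, short the forward).
Profit at T = |F_mkt − F*| = |371.77 − 364.0465| = ¥7.72 per share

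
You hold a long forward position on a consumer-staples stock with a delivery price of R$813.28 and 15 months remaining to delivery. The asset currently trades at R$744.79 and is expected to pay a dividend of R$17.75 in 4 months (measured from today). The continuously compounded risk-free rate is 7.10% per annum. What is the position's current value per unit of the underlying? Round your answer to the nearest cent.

-R$16.76

PV(remaining dividends) I = 17.75·e^(−0.0710·4/12) = 17.3348
Current forward F = (S − I)·e^(rT) = (744.79 − 17.3348)·e^(0.0710·15/12) = 727.4552 × 1.092807 = 794.9681
Value (long) = (F − K)·e^(−rT) = (794.9681 − 813.28) × 0.915074 = -16.7567
Value = -R$16.76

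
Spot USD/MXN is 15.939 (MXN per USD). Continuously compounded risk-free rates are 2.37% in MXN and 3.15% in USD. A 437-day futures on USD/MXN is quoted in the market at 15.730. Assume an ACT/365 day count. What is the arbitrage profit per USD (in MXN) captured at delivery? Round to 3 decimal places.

Fair futures: F* = S·e^(carry·T), with carry = (r_MXN − r_USD) = 0.0237 − 0.0315 = -0.0078
F* = 15.939 · e^(-0.0078 × 437/365) = 15.939 · e^-0.009339 = 15.939 × 0.990704 = 15.7908
Market 15.730 < fair 15.7908: forward underpriced → reverse cash-and-carry (short spot, go long the forward).
At maturity, profit = |F_mkt − F*| = |15.730 − 15.7908| = 0.061 per USD (in MXN)

0.061 per USD (in MXN)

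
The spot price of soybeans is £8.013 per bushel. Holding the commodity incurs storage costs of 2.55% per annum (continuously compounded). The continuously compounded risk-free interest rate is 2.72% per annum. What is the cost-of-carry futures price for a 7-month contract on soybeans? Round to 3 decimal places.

£8.263 per bushel

Net carry = r + u − y = 0.0272 + 0.0255 − 0.0000 = 0.0527
F = S·e^((r+u−y)T) = 8.013 · e^(0.0527 × 7/12) = 8.013 · e^0.030742
= 8.013 × 1.031219 = £8.263 per bushel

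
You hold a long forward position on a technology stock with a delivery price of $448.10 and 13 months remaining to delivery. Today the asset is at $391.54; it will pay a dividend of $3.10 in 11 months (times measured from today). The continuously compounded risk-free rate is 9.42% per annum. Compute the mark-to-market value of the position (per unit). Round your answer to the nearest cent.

PV(remaining dividends) I = 3.10·e^(−0.0942·11/12) = 2.8435
Current forward F = (S − I)·e^(rT) = (391.54 − 2.8435)·e^(0.0942·13/12) = 388.6965 × 1.107439 = 430.4577
Value (long) = (F − K)·e^(−rT) = (430.4577 − 448.10) × 0.902984 = -15.9307
Value = -$15.93

-$15.93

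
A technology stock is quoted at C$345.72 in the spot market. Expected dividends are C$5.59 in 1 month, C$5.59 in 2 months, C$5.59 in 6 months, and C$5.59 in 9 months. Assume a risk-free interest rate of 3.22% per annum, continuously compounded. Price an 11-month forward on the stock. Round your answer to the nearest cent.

C$333.32

PV(dividends) I = 5.59·e^(−0.0322·1/12) + 5.59·e^(−0.0322·2/12) + 5.59·e^(−0.0322·6/12) + 5.59·e^(−0.0322·9/12)
I = 5.5750 + 5.5601 + 5.5007 + 5.4566 = 22.0924
F = (S − I)·e^(rT) = (345.72 − 22.0924) · e^(0.0322·11/12)
= 323.6276 · e^0.029517 = 323.6276 × 1.029957 = C$333.32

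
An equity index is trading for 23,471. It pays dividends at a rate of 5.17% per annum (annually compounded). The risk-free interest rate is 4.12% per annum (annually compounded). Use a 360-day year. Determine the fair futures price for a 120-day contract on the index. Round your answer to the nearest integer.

23,393

F = S · (1+r)^T / (1+q)^T
= 23471 × 1.013549 / 1.016945 = 23471 × 0.996661
F = 23,393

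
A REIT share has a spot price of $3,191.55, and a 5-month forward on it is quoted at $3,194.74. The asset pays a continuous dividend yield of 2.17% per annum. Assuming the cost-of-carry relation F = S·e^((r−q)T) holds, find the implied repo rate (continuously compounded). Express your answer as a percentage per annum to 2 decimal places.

From F = S·e^((r−q)T): (r − q) = ln(F/S)/T
ln(3194.74/3191.55) = ln(1.001000) = 0.001000
(r − q) = 0.001000 / (5/12) = 0.002400
r = ln(F/S)/T + q = 0.002400 + 0.0217 = 0.024100
r = 2.41%

2.41%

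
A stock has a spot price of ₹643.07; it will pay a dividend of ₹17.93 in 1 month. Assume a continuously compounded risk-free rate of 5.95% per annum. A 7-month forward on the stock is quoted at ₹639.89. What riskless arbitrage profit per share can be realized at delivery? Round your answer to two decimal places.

₹7.42 per share

PV(dividends) I = 17.93·e^(−0.0595·1/12) = 17.8413
Fair forward F* = (S − I)·e^(rT) = (643.07 − 17.8413)·e^0.034708 = 625.2287 × 1.035317 = 647.3099
Market ₹639.89 < fair 647.3099: forward underpriced → reverse cash-and-carry (short the stock, invest proceeds at r, pay the dividends, go long the forward).
Profit at T = |F_mkt − F*| = |639.89 − 647.3099| = ₹7.42 per share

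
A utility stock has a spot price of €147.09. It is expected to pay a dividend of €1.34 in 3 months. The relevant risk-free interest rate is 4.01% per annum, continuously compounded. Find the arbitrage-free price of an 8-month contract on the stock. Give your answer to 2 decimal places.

PV(dividends) I = 1.34·e^(−0.0401·3/12)
I = 1.3266
F = (S − I)·e^(rT) = (147.09 − 1.3266) · e^(0.0401·8/12)
= 145.7634 · e^0.026733 = 145.7634 × 1.027094 = €149.71

€149.71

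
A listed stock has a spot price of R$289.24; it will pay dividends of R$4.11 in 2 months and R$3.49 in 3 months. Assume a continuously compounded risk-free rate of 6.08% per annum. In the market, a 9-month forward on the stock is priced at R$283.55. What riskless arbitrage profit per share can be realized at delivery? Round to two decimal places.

R$11.33 per share

PV(dividends) I = 4.11·e^(−0.0608·2/12) + 3.49·e^(−0.0608·3/12) = 7.5059
Fair forward F* = (S − I)·e^(rT) = (289.24 − 7.5059)·e^0.045600 = 281.7341 × 1.046656 = 294.8787
Market R$283.55 < fair 294.8787: forward underpriced → reverse cash-and-carry (short the stock, invest proceeds at r, pay the dividends, go long the forward).
Profit at T = |F_mkt − F*| = |283.55 − 294.8787| = R$11.33 per share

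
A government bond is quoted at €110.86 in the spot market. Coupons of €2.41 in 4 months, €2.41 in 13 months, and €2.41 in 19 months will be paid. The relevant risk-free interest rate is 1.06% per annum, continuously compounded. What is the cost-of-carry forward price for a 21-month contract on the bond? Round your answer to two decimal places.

PV(coupons) I = 2.41·e^(−0.0106·4/12) + 2.41·e^(−0.0106·13/12) + 2.41·e^(−0.0106·19/12)
I = 2.4015 + 2.3825 + 2.3699 = 7.1539
F = (S − I)·e^(rT) = (110.86 − 7.1539) · e^(0.0106·21/12)
= 103.7061 · e^0.018550 = 103.7061 × 1.018723 = €105.65

€105.65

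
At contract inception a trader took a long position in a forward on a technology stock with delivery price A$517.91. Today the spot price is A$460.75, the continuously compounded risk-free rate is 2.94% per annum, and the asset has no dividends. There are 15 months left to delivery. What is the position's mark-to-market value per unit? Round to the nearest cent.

-A$38.47

Current fair forward for the remaining 15 months: F = S·e^(r·T), r = 0.0294
F = 460.75 · e^(0.0294 × 15/12) = 460.75 × 1.037434 = 477.9977
Value of long forward = (F − K)·e^(−rT) = (477.9977 − 517.91) · e^(−0.0294·15/12)
= -39.9123 × 0.963917 = -38.47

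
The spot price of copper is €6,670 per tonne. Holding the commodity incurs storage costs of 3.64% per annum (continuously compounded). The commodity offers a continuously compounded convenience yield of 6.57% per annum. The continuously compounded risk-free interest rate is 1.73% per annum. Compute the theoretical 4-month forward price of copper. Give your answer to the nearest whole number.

Net carry = r + u − y = 0.0173 + 0.0364 − 0.0657 = -0.0120
F = S·e^((r+u−y)T) = 6670 · e^(-0.0120 × 4/12) = 6670 · e^-0.004000
= 6670 × 0.996008 = €6,643 per tonne

€6,643 per tonne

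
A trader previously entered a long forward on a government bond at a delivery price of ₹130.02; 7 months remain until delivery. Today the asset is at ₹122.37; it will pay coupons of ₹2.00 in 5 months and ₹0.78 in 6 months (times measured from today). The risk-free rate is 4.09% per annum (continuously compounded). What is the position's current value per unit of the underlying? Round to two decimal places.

PV(remaining coupons) I = 2.00·e^(−0.0409·5/12) + 0.78·e^(−0.0409·6/12) = 2.7304
Current forward F = (S − I)·e^(rT) = (122.37 − 2.7304)·e^(0.0409·7/12) = 119.6396 × 1.024145 = 122.5283
Value (long) = (F − K)·e^(−rT) = (122.5283 − 130.02) × 0.976424 = -7.3151
Value = -₹7.32

-₹7.32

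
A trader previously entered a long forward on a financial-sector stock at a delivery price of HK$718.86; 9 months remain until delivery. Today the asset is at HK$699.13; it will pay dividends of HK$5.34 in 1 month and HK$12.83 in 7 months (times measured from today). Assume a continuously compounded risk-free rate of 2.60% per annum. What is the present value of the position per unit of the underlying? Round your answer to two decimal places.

PV(remaining dividends) I = 5.34·e^(−0.0260·1/12) + 12.83·e^(−0.0260·7/12) = 17.9653
Current forward F = (S − I)·e^(rT) = (699.13 − 17.9653)·e^(0.0260·9/12) = 681.1647 × 1.019691 = 694.5775
Value (long) = (F − K)·e^(−rT) = (694.5775 − 718.86) × 0.980689 = -23.8136
Value = -HK$23.81

-HK$23.81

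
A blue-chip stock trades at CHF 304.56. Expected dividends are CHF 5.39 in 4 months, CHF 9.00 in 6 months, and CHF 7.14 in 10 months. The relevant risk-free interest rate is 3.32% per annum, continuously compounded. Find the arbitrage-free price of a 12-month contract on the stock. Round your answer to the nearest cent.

PV(dividends) I = 5.39·e^(−0.0332·4/12) + 9.00·e^(−0.0332·6/12) + 7.14·e^(−0.0332·10/12)
I = 5.3307 + 8.8518 + 6.9452 = 21.1277
F = (S − I)·e^(rT) = (304.56 − 21.1277) · e^(0.0332·12/12)
= 283.4323 · e^0.033200 = 283.4323 × 1.033757 = CHF 293.00

CHF 293.00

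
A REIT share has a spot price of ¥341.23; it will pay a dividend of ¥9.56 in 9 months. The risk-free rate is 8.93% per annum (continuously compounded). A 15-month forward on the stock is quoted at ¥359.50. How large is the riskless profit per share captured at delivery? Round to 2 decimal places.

PV(dividends) I = 9.56·e^(−0.0893·9/12) = 8.9407
Fair forward F* = (S − I)·e^(rT) = (341.23 − 8.9407)·e^0.111625 = 332.2893 × 1.118093 = 371.5303
Market ¥359.50 < fair 371.5303: forward underpriced → reverse cash-and-carry (short the stock, invest proceeds at r, pay the dividends, go long the forward).
Profit at T = |F_mkt − F*| = |359.50 − 371.5303| = ¥12.03 per share

¥12.03 per share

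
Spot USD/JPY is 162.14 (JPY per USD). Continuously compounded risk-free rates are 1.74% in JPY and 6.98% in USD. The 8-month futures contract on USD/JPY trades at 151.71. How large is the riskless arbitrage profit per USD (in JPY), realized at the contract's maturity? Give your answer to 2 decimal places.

4.86 per USD (in JPY)

Fair futures: F* = S·e^(carry·T), with carry = (r_JPY − r_USD) = 0.0174 − 0.0698 = -0.0524
F* = 162.14 · e^(-0.0524 × 8/12) = 162.14 · e^-0.034933 = 162.14 × 0.965670 = 156.5737
Market 151.71 < fair 156.5737: forward underpriced → reverse cash-and-carry (short spot, go long the forward).
At maturity, profit = |F_mkt − F*| = |151.71 − 156.5737| = 4.86 per USD (in JPY)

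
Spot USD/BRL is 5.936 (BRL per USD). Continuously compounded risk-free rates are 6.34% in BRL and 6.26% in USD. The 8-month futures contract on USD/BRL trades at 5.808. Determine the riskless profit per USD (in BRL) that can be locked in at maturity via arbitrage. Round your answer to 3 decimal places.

0.131 per USD (in BRL)

Fair futures: F* = S·e^(carry·T), with carry = (r_BRL − r_USD) = 0.0634 − 0.0626 = 0.0008
F* = 5.936 · e^(0.0008 × 8/12) = 5.936 · e^0.000533 = 5.936 × 1.000533 = 5.9392
Market 5.808 < fair 5.9392: forward underpriced → reverse cash-and-carry (short spot, go long the forward).
At maturity, profit = |F_mkt − F*| = |5.808 − 5.9392| = 0.131 per USD (in BRL)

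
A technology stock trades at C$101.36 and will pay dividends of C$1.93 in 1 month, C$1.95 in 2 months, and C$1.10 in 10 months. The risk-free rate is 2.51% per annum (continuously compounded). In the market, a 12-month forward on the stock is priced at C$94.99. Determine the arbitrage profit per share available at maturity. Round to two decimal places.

C$3.88 per share

PV(dividends) I = 1.93·e^(−0.0251·1/12) + 1.95·e^(−0.0251·2/12) + 1.10·e^(−0.0251·10/12) = 4.9451
Fair forward F* = (S − I)·e^(rT) = (101.36 − 4.9451)·e^0.025100 = 96.4149 × 1.025418 = 98.8656
Market C$94.99 < fair 98.8656: forward underpriced → reverse cash-and-carry (short the stock, invest proceeds at r, pay the dividends, go long the forward).
Profit at T = |F_mkt − F*| = |94.99 − 98.8656| = C$3.88 per share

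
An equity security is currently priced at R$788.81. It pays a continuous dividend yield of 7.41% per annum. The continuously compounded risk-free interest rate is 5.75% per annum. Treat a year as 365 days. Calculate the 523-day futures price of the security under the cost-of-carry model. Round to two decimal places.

R$770.27

F = S·e^((r − q)T) = 788.81 · e^((0.0575 − 0.0741) × 523/365)
= 788.81 · e^-0.023786 = 788.81 × 0.976495
F = R$770.27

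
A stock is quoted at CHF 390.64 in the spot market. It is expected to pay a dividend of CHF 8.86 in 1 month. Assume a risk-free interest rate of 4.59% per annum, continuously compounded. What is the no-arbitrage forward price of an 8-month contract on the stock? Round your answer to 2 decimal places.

CHF 393.68

PV(dividends) I = 8.86·e^(−0.0459·1/12)
I = 8.8262
F = (S − I)·e^(rT) = (390.64 − 8.8262) · e^(0.0459·8/12)
= 381.8138 · e^0.030600 = 381.8138 × 1.031073 = CHF 393.68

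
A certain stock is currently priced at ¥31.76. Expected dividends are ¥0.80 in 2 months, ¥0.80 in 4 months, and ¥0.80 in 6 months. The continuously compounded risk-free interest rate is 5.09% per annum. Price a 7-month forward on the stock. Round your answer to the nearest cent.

¥30.29

PV(dividends) I = 0.80·e^(−0.0509·2/12) + 0.80·e^(−0.0509·4/12) + 0.80·e^(−0.0509·6/12)
I = 0.7932 + 0.7865 + 0.7799 = 2.3596
F = (S − I)·e^(rT) = (31.76 − 2.3596) · e^(0.0509·7/12)
= 29.4004 · e^0.029692 = 29.4004 × 1.030137 = ¥30.29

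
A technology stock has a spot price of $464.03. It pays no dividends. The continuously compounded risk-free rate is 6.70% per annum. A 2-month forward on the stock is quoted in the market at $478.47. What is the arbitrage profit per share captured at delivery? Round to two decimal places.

Fair forward: F* = S·e^(carry·T), with carry = r = 0.0670
F* = 464.03 · e^(0.0670 × 2/12) = 464.03 · e^0.011167 = 464.03 × 1.011230 = $469.2411
Market $478.47 > fair $469.2411: forward overpriced → cash-and-carry (buy spot, short the forward).
At maturity, profit = |F_mkt − F*| = |478.47 − 469.2411| = $9.23 per share

$9.23 per share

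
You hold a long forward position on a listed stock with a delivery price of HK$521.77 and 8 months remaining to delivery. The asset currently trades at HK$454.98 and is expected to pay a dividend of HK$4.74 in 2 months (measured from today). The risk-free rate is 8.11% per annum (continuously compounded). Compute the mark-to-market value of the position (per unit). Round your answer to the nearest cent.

PV(remaining dividends) I = 4.74·e^(−0.0811·2/12) = 4.6764
Current forward F = (S − I)·e^(rT) = (454.98 − 4.6764)·e^(0.0811·8/12) = 450.3036 × 1.055555 = 475.3202
Value (long) = (F − K)·e^(−rT) = (475.3202 − 521.77) × 0.947369 = -44.0051
Value = -HK$44.01

-HK$44.01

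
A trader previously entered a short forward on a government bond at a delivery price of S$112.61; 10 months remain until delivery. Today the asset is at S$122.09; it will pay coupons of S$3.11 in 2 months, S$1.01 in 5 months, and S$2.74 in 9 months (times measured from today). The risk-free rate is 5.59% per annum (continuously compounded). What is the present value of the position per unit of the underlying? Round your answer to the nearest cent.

-S$7.91

PV(remaining coupons) I = 3.11·e^(−0.0559·2/12) + 1.01·e^(−0.0559·5/12) + 2.74·e^(−0.0559·9/12) = 6.6954
Current forward F = (S − I)·e^(rT) = (122.09 − 6.6954)·e^(0.0559·10/12) = 115.3946 × 1.047685 = 120.8972
Value (long) = (F − K)·e^(−rT) = (120.8972 − 112.61) × 0.954485 = 7.9100
Short position value = −(long value) = -S$7.91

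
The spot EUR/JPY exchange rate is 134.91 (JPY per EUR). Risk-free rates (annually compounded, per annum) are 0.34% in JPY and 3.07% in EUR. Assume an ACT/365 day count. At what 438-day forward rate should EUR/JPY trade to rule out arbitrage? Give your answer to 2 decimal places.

By covered interest parity, F = S · (1+r_JPY)^T / (1+r_EUR)^T
= 134.91 × 1.004081 / 1.036952 = 134.91 × 0.968300
F = 130.63 JPY per EUR

130.63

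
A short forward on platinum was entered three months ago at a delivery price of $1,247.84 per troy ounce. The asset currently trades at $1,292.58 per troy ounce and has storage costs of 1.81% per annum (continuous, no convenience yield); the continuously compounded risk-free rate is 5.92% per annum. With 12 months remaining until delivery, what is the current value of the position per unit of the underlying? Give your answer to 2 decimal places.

-$140.08 per troy ounce

Current fair forward for the remaining 12 months: F = S·e^((r + u)·T), (r + u) = 0.0592 + 0.0181 = 0.0773
F = 1292.58 · e^(0.0773 × 12/12) = 1292.58 × 1.08036614 = 1396.4597
Value of long forward = (F − K)·e^(−rT) = (1396.4597 − 1247.84) · e^(−0.0592·12/12)
= 148.6197 × 0.94251825 = 140.08
Short position value = −(long value) = -$140.08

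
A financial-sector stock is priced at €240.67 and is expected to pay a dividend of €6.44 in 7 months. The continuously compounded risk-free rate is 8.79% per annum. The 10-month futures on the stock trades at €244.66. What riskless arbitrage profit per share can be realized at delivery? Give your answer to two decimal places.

PV(dividends) I = 6.44·e^(−0.0879·7/12) = 6.1181
Fair futures F* = (S − I)·e^(rT) = (240.67 − 6.1181)·e^0.073250 = 234.5519 × 1.076000 = 252.3778
Market €244.66 < fair 252.3778: forward underpriced → reverse cash-and-carry (short the stock, invest proceeds at r, pay the dividends, go long the forward).
Profit at T = |F_mkt − F*| = |244.66 − 252.3778| = €7.72 per share

€7.72 per share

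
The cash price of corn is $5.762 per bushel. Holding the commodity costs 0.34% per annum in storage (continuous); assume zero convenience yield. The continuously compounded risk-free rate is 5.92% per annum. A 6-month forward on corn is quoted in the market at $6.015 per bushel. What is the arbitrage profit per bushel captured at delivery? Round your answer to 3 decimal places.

$0.070 per bushel

Fair forward: F* = S·e^(carry·T), with carry = (r + u) = 0.0592 + 0.0034 = 0.0626
F* = 5.762 · e^(0.0626 × 6/12) = 5.762 · e^0.031300 = 5.762 × 1.031795 = $5.9452
Market $6.015 > fair $5.9452: forward overpriced → cash-and-carry (buy spot, short the forward).
At maturity, profit = |F_mkt − F*| = |6.015 − 5.9452| = $0.070 per bushel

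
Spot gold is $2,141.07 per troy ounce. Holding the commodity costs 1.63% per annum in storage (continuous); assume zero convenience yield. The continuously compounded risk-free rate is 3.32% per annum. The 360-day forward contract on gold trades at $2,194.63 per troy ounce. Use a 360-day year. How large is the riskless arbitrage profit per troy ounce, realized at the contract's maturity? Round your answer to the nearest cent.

Fair forward: F* = S·e^(carry·T), with carry = (r + u) = 0.0332 + 0.0163 = 0.0495
F* = 2141.07 · e^(0.0495 × 360/360) = 2141.07 · e^0.04950000 = 2141.07 × 1.05074559 = $2249.7199
Market $2194.63 < fair $2249.7199: forward underpriced → reverse cash-and-carry (short spot, go long the forward).
At maturity, profit = |F_mkt − F*| = |2194.63 − 2249.7199| = $55.09 per troy ounce

$55.09 per troy ounce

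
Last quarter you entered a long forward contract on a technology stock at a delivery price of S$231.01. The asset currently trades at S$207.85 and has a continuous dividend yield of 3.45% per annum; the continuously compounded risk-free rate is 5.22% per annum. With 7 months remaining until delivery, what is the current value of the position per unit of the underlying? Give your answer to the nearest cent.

Current fair forward for the remaining 7 months: F = S·e^((r − q)·T), (r − q) = 0.0522 − 0.0345 = 0.0177
F = 207.85 · e^(0.0177 × 7/12) = 207.85 × 1.010378 = 210.0071
Value of long forward = (F − K)·e^(−rT) = (210.0071 − 231.01) · e^(−0.0522·7/12)
= -21.0029 × 0.970009 = -20.37

-S$20.37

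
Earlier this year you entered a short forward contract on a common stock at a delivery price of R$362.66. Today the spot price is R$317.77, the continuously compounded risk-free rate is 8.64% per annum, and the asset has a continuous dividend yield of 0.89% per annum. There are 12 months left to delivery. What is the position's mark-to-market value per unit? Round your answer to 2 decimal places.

R$17.69

Current fair forward for the remaining 12 months: F = S·e^((r − q)·T), (r − q) = 0.0864 − 0.0089 = 0.0775
F = 317.77 · e^(0.0775 × 12/12) = 317.77 × 1.080582 = 343.3765
Value of long forward = (F − K)·e^(−rT) = (343.3765 − 362.66) · e^(−0.0864·12/12)
= -19.2835 × 0.917227 = -17.69
Short position value = −(long value) = R$17.69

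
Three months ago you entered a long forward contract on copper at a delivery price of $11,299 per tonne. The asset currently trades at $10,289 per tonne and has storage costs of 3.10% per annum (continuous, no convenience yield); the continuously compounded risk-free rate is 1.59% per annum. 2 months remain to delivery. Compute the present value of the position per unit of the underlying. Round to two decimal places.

-$926.80 per tonne

Current fair forward for the remaining 2 months: F = S·e^((r + u)·T), (r + u) = 0.0159 + 0.0310 = 0.0469
F = 10289 · e^(0.0469 × 2/12) = 10289 × 1.00784730 = 10369.7409
Value of long forward = (F − K)·e^(−rT) = (10369.7409 − 11299) · e^(−0.0159·2/12)
= -929.2591 × 0.99735351 = -926.80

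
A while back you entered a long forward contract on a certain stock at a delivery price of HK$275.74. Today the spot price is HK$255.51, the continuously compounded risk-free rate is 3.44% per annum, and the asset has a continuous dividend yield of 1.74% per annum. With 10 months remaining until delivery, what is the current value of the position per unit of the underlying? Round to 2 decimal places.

Current fair forward for the remaining 10 months: F = S·e^((r − q)·T), (r − q) = 0.0344 − 0.0174 = 0.0170
F = 255.51 · e^(0.0170 × 10/12) = 255.51 × 1.014267 = 259.1554
Value of long forward = (F − K)·e^(−rT) = (259.1554 − 275.74) · e^(−0.0344·10/12)
= -16.5846 × 0.971740 = -16.12

-HK$16.12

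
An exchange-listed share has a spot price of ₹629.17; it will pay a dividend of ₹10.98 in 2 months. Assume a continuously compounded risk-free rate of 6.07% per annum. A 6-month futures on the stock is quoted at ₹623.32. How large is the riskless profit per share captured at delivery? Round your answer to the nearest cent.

PV(dividends) I = 10.98·e^(−0.0607·2/12) = 10.8695
Fair futures F* = (S − I)·e^(rT) = (629.17 − 10.8695)·e^0.030350 = 618.3005 × 1.030815 = 637.3534
Market ₹623.32 < fair 637.3534: forward underpriced → reverse cash-and-carry (short the stock, invest proceeds at r, pay the dividends, go long the forward).
Profit at T = |F_mkt − F*| = |623.32 − 637.3534| = ₹14.03 per share

₹14.03 per share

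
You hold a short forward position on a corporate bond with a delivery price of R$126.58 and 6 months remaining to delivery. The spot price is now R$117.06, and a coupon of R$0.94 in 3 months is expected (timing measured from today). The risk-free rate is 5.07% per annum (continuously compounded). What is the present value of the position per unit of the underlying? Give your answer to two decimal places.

PV(remaining coupons) I = 0.94·e^(−0.0507·3/12) = 0.9282
Current forward F = (S − I)·e^(rT) = (117.06 − 0.9282)·e^(0.0507·6/12) = 116.1318 × 1.025674 = 119.1134
Value (long) = (F − K)·e^(−rT) = (119.1134 − 126.58) × 0.974969 = -7.2797
Short position value = −(long value) = R$7.28

R$7.28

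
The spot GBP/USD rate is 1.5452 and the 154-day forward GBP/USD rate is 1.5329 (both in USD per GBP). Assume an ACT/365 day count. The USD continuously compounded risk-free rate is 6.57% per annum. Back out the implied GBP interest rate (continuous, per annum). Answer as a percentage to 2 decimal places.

F = S·e^((r_USD − r_GBP)T) ⇒ r_GBP = r_USD − ln(F/S)/T
ln(1.5329/1.5452) = -0.007992; /(154/365) = -0.018942
r_GBP = 0.0657 + 0.018942 = 0.084642
r_GBP = 8.46%

8.46%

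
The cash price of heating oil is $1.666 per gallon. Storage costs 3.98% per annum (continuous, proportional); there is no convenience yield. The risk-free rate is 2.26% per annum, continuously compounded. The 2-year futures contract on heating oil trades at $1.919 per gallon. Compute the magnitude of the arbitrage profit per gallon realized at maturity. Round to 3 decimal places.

Fair futures: F* = S·e^(carry·T), with carry = (r + u) = 0.0226 + 0.0398 = 0.0624
F* = 1.666 · e^(0.0624 × 2) = 1.666 · e^0.124800 = 1.666 × 1.132922 = $1.8874
Market $1.919 > fair $1.8874: forward overpriced → cash-and-carry (buy spot, short the forward).
At maturity, profit = |F_mkt − F*| = |1.919 − 1.8874| = $0.032 per gallon

$0.032 per gallon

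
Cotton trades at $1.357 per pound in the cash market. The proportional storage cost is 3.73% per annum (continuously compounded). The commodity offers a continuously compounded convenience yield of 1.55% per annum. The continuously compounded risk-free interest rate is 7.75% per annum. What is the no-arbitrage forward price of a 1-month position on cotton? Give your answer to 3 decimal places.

$1.368 per pound

Net carry = r + u − y = 0.0775 + 0.0373 − 0.0155 = 0.0993
F = S·e^((r+u−y)T) = 1.357 · e^(0.0993 × 1/12) = 1.357 · e^0.008275
= 1.357 × 1.008309 = $1.368 per pound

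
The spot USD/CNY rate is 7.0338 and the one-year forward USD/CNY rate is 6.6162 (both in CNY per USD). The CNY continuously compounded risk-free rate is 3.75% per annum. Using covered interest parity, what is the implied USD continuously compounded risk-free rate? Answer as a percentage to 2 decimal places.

9.87%

F = S·e^((r_CNY − r_USD)T) ⇒ r_USD = r_CNY − ln(F/S)/T
ln(6.6162/7.0338) = -0.061206; /(12/12) = -0.061206
r_USD = 0.0375 + 0.061206 = 0.098706
r_USD = 9.87%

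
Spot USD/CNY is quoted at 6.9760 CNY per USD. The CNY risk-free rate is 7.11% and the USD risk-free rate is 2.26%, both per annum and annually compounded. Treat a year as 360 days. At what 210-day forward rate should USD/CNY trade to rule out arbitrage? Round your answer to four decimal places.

7.1671

By covered interest parity, F = S · (1+r_CNY)^T / (1+r_USD)^T
= 6.9760 × 1.040880 / 1.013122 = 6.9760 × 1.027398
F = 7.1671 CNY per USD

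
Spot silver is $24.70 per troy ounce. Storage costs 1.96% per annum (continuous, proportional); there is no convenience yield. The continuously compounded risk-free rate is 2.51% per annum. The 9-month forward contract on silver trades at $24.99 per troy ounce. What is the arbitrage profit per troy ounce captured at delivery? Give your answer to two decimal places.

$0.55 per troy ounce

Fair forward: F* = S·e^(carry·T), with carry = (r + u) = 0.0251 + 0.0196 = 0.0447
F* = 24.70 · e^(0.0447 × 9/12) = 24.70 · e^0.033525 = 24.70 × 1.034093 = $25.5421
Market $24.99 < fair $25.5421: forward underpriced → reverse cash-and-carry (short spot, go long the forward).
At maturity, profit = |F_mkt − F*| = |24.99 − 25.5421| = $0.55 per troy ounce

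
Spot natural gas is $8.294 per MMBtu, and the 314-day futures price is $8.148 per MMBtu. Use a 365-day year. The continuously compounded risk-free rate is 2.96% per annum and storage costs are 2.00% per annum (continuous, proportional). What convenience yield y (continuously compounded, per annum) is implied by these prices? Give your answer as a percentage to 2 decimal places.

7.02%

F = S·e^((r+u−y)T) ⇒ (r+u−y) = ln(F/S)/T
ln(8.148/8.294) = -0.017760; /T ⇒ -0.020645
y = r + u − ln(F/S)/T = 0.0296 + 0.0200 + 0.020645 = 0.070245
y = 7.02%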